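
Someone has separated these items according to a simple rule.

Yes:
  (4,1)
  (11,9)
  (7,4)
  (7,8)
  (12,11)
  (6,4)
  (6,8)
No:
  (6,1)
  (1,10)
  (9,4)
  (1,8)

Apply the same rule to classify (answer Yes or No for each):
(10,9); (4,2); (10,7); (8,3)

Every 'Yes' example satisfies: |first − second| ≤ 3. None of the 'No' examples do.
(10,9): |10−9| = 1 — satisfies this, so Yes. (4,2): |4−2| = 2 — satisfies this, so Yes. (10,7): |10−7| = 3 — satisfies this, so Yes. (8,3): |8−3| = 5 — does not satisfy this, so No.

Yes, Yes, Yes, No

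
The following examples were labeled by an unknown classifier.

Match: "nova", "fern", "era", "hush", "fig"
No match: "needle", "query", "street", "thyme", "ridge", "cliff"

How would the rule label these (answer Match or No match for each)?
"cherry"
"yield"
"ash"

No match, No match, Match

The distinguishing property — length ≤ 4 — holds for all the 'Match' cases and none of the 'No match' cases.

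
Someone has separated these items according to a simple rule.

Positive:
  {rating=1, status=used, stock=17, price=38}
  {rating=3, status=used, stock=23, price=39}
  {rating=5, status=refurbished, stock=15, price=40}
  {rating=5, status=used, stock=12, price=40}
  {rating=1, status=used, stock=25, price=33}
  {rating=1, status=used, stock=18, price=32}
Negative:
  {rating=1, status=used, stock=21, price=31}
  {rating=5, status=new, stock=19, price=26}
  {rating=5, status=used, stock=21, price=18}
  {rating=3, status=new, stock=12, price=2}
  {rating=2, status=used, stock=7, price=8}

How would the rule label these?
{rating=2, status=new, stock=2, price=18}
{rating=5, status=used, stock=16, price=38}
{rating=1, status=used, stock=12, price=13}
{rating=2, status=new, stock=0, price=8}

The common property of the 'Positive' items is: price ≥ 32. No 'Negative' item has it.

Negative, Positive, Negative, Negative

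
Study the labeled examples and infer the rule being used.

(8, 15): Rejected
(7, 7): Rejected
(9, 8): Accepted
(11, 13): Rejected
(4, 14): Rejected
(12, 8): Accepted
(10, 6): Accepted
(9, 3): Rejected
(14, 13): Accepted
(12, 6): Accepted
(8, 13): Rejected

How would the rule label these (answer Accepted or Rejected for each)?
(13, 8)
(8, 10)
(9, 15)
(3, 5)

Every 'Accepted' example satisfies: first > second AND sum ≥ 14. None of the 'Rejected' examples do.
(13, 8): Accepted (13 > 8, 13+8 = 21). (8, 10): Rejected (8 < 10, 8+10 = 18). (9, 15): Rejected (9 < 15, 9+15 = 24). (3, 5): Rejected (3 < 5, 3+5 = 8).

Accepted, Rejected, Rejected, Rejected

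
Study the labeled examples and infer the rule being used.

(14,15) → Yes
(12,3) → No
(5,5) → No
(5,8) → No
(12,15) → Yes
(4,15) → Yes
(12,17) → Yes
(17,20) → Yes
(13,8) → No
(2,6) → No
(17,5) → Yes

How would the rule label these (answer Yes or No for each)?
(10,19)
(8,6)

Yes, No

Rule: max ≥ 14. This holds for each 'Yes' example and fails for each 'No' one.
(10,19) — max 19, hence Yes.
(8,6) — max 8, hence No.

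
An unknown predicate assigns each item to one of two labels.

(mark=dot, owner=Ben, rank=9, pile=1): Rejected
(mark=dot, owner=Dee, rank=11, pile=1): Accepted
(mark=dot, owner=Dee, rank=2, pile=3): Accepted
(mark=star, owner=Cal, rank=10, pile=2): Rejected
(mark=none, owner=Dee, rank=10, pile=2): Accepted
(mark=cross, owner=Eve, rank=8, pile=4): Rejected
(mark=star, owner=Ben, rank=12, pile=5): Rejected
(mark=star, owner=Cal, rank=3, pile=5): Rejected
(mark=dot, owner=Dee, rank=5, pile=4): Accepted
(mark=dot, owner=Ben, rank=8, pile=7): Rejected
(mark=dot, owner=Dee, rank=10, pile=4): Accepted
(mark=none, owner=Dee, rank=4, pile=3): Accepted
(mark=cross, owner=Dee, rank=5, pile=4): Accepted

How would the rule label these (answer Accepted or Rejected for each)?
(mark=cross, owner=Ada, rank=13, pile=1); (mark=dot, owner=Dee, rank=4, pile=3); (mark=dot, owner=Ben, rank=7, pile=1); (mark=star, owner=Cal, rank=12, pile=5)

Rejected, Accepted, Rejected, Rejected

Comparing the two groups points to one rule — owner is Dee.
Rejected: (mark=cross, owner=Ada, rank=13, pile=1), since owner is Ada.
Accepted: (mark=dot, owner=Dee, rank=4, pile=3), since owner is Dee.
Rejected: (mark=dot, owner=Ben, rank=7, pile=1), since owner is Ben.
Rejected: (mark=star, owner=Cal, rank=12, pile=5), since owner is Cal.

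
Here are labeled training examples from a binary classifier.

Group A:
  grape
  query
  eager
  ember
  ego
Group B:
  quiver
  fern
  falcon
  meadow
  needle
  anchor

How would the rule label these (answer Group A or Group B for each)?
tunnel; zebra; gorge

The pattern is that an item is 'Group A' exactly when: odd length.

Group B, Group A, Group A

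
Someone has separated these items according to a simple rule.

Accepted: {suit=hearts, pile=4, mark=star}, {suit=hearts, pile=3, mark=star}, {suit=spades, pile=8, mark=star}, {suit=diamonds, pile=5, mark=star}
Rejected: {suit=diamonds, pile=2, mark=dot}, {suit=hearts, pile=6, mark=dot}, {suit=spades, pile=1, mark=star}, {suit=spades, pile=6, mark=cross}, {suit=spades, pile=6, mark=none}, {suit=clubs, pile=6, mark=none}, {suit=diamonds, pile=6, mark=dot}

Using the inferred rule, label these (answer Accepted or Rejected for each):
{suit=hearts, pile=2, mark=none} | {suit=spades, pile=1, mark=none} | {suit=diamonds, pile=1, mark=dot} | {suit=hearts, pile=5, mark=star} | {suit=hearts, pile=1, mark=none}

'Accepted' ⟺ mark is star AND pile ≥ 2.
{suit=hearts, pile=2, mark=none}: mark is none, pile = 2 — fails this test, so Rejected.
{suit=spades, pile=1, mark=none}: mark is none, pile = 1 — fails this test, so Rejected.
{suit=diamonds, pile=1, mark=dot}: mark is dot, pile = 1 — fails this test, so Rejected.
{suit=hearts, pile=5, mark=star}: mark is star, pile = 5 — satisfies this, so Accepted.
{suit=hearts, pile=1, mark=none}: mark is none, pile = 1 — fails this test, so Rejected.

Rejected, Rejected, Rejected, Accepted, Rejected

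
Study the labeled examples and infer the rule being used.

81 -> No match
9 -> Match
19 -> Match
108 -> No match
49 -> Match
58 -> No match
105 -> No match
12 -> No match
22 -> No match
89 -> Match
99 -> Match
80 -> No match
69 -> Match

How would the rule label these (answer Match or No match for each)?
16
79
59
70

The simplest hypothesis consistent with all the labels is: ends in digit 9.

No match, Match, Match, No match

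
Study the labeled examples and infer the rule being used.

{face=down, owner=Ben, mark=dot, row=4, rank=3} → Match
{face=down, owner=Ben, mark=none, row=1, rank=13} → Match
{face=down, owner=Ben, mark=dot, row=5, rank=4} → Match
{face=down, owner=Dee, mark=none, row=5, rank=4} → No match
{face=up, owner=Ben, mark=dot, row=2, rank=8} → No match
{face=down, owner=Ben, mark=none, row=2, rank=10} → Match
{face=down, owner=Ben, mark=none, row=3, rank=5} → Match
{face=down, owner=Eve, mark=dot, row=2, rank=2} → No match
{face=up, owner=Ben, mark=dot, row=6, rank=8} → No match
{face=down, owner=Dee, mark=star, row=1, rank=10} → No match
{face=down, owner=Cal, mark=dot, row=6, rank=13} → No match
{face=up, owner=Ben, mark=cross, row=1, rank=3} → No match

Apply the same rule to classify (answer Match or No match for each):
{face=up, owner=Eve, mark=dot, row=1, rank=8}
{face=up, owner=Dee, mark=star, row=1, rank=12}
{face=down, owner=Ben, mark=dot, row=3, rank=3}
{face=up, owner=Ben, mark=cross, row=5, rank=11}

Every 'Match' example satisfies: face is down AND owner is Ben. None of the 'No match' examples do.

No match, No match, Match, No match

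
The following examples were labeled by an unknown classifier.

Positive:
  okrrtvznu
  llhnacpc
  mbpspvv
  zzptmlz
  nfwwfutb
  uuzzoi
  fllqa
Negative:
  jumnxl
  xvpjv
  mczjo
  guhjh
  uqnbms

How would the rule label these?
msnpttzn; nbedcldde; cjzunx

Positive, Positive, Negative

All 'Positive' examples share one property — has a double letter — and every 'Negative' example lacks it.
msnpttzn → 'tt' doubled → Positive.
nbedcldde → 'dd' doubled → Positive.
cjzunx → no doubled letter → Negative.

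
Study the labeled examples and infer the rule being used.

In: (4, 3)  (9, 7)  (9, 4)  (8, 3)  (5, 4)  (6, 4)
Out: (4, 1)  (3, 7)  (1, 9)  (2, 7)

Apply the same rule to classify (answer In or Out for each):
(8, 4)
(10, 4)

The distinguishing property — first > second AND sum ≥ 7 — holds for all the 'In' cases and none of the 'Out' cases.
In: (8, 4), since 8 > 4, 8+4 = 12. In: (10, 4), since 10 > 4, 10+4 = 14.

In, In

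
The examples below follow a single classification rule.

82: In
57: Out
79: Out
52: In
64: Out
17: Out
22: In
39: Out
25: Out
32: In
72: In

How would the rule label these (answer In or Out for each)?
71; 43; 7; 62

A rule that fits every label: ends in digit 2 — true of each 'In' example, false of each 'Out' one.
71 → last digit 1 → Out. 43 → last digit 3 → Out. 7 → last digit 7 → Out. 62 → last digit 2 → In.

Out, Out, Out, In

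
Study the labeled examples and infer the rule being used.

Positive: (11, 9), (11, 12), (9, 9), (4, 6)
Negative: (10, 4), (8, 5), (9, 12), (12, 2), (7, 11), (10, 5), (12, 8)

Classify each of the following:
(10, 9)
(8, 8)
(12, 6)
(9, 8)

The classifier is using: |first − second| ≤ 2.
(10, 9): |10−9| = 1 — fits, so Positive. (8, 8): |8−8| = 0 — fits, so Positive. (12, 6): |12−6| = 6 — lacks this property, so Negative. (9, 8): |9−8| = 1 — fits, so Positive.

Positive, Positive, Negative, Positive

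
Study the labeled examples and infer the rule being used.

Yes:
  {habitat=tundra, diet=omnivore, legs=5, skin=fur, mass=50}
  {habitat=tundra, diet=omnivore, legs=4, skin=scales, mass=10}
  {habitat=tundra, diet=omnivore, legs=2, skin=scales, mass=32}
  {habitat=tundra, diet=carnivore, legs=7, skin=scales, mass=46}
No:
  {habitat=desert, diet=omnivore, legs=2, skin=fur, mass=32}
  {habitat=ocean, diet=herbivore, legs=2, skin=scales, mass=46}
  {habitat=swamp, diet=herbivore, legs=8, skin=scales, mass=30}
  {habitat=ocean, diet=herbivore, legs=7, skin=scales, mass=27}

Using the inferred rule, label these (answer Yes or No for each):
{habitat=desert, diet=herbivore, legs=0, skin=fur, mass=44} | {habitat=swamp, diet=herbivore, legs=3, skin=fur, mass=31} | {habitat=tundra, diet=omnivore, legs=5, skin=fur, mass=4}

No, No, Yes

The rule appears to be: habitat is tundra.
{habitat=desert, diet=herbivore, legs=0, skin=fur, mass=44} — habitat is desert, hence No. {habitat=swamp, diet=herbivore, legs=3, skin=fur, mass=31} — habitat is swamp, hence No. {habitat=tundra, diet=omnivore, legs=5, skin=fur, mass=4} — habitat is tundra, hence Yes.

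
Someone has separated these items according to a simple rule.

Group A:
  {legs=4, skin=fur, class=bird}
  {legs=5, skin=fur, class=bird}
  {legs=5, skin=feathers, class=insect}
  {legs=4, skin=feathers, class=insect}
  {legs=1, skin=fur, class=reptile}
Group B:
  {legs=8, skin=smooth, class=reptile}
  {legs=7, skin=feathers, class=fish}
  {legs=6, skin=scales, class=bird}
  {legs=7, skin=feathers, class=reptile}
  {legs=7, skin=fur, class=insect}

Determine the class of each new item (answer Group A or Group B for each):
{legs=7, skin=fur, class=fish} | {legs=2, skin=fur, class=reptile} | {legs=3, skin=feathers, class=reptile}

Group B, Group A, Group A

Rule: legs ≤ 5. This holds for each 'Group A' example and fails for each 'Group B' one.
{legs=7, skin=fur, class=fish} — legs = 7, hence Group B. {legs=2, skin=fur, class=reptile} — legs = 2, hence Group A. {legs=3, skin=feathers, class=reptile} — legs = 3, hence Group A.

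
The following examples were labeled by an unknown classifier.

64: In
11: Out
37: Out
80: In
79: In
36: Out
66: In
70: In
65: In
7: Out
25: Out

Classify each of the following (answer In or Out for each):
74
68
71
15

In, In, In, Out

One predicate separates the groups cleanly: at least 64.
74 — 74 ≥ 64, hence In.
68 — 68 ≥ 64, hence In.
71 — 71 ≥ 64, hence In.
15 — 15 < 64, hence Out.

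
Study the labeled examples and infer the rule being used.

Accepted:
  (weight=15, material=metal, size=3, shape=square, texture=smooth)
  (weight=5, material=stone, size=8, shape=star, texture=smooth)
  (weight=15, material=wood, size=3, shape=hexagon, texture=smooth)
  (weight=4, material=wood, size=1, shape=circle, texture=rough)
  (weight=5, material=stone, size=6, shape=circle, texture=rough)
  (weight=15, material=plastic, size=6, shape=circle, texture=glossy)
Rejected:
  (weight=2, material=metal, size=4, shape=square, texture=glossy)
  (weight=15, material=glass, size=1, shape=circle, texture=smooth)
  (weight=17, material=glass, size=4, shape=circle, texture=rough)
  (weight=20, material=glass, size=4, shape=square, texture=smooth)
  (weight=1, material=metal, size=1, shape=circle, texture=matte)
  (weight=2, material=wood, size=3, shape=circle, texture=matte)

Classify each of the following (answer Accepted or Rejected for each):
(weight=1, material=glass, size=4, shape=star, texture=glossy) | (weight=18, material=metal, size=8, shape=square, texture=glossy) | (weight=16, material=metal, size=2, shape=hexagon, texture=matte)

Every 'Accepted' example satisfies: material is not glass AND weight ≥ 4. None of the 'Rejected' examples do.
Rejected: (weight=1, material=glass, size=4, shape=star, texture=glossy), since material is glass, weight = 1.
Accepted: (weight=18, material=metal, size=8, shape=square, texture=glossy), since material is metal, weight = 18.
Accepted: (weight=16, material=metal, size=2, shape=hexagon, texture=matte), since material is metal, weight = 16.

Rejected, Accepted, Accepted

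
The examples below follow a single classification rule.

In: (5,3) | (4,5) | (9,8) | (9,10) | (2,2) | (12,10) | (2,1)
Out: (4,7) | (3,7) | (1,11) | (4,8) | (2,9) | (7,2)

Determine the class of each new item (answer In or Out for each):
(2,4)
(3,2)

In, In

Rule: |first − second| ≤ 2. This holds for each 'In' example and fails for each 'Out' one.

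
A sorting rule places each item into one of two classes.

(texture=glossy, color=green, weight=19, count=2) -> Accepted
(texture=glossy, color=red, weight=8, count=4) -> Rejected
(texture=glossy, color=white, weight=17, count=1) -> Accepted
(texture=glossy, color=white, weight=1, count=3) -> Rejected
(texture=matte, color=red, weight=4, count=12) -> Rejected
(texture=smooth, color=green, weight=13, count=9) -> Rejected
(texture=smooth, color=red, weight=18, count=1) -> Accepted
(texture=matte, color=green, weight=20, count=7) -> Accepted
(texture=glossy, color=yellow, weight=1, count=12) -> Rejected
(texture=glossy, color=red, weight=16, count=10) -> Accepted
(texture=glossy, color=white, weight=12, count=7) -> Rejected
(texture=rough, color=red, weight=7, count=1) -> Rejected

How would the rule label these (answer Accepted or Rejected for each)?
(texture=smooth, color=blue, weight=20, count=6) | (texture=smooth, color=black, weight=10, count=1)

Accepted, Rejected

Every 'Accepted' example satisfies: weight ≥ 16. None of the 'Rejected' examples do.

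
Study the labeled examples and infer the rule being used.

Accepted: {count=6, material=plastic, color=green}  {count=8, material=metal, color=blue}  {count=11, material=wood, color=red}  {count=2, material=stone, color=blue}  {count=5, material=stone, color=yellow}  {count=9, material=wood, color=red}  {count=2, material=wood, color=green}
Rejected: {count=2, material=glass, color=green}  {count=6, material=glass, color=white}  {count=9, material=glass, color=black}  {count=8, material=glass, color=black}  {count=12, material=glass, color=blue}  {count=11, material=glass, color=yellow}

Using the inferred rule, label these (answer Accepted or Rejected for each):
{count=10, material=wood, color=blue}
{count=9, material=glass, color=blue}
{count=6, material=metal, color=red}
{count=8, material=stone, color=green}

Accepted, Rejected, Accepted, Accepted

Every 'Accepted' example satisfies: material is not glass. None of the 'Rejected' examples do.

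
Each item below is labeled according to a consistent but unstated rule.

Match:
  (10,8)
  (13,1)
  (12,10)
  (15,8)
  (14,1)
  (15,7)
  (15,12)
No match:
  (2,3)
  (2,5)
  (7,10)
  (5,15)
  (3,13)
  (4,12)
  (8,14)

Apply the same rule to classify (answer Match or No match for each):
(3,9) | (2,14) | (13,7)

All 'Match' examples share one property — first > second — and every 'No match' example lacks it.
(3,9): No match (3 < 9).
(2,14): No match (2 < 14).
(13,7): Match (13 > 7).

No match, No match, Match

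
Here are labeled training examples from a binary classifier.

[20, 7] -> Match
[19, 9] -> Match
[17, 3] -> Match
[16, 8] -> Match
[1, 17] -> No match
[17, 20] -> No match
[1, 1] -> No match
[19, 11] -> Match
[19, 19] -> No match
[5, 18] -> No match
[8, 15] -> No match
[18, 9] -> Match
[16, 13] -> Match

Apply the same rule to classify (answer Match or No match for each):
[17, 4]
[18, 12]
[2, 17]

Match, Match, No match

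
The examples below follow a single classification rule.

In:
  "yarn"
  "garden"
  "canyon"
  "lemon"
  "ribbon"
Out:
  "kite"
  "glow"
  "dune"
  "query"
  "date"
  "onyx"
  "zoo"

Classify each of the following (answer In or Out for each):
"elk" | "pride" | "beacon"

Out, Out, In

The common property of the 'In' items is: ends with 'n'. No 'Out' item has it.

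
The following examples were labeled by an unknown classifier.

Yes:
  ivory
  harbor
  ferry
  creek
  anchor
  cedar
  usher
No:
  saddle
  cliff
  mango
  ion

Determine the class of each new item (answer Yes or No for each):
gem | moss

The simplest hypothesis consistent with all the labels is: contains 'r'.
gem — no 'r', hence No.
moss — no 'r', hence No.

No, No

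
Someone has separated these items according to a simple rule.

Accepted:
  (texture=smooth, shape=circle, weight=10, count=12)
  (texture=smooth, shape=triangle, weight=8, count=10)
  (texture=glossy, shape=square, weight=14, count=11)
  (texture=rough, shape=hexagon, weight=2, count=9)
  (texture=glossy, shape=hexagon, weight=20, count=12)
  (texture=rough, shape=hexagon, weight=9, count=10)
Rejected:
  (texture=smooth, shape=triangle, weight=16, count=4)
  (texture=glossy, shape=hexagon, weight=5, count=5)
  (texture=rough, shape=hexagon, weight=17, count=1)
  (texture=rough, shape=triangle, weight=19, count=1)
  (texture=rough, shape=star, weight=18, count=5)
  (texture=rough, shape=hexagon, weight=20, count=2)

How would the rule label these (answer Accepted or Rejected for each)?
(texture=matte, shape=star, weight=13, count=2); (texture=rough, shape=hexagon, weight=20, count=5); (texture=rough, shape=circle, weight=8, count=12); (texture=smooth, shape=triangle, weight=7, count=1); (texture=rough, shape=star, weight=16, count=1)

Rejected, Rejected, Accepted, Rejected, Rejected

The distinguishing property — count ≥ 9 — holds for all the 'Accepted' cases and none of the 'Rejected' cases.
Rejected: (texture=matte, shape=star, weight=13, count=2), since count = 2. Rejected: (texture=rough, shape=hexagon, weight=20, count=5), since count = 5. Accepted: (texture=rough, shape=circle, weight=8, count=12), since count = 12. Rejected: (texture=smooth, shape=triangle, weight=7, count=1), since count = 1. Rejected: (texture=rough, shape=star, weight=16, count=1), since count = 1.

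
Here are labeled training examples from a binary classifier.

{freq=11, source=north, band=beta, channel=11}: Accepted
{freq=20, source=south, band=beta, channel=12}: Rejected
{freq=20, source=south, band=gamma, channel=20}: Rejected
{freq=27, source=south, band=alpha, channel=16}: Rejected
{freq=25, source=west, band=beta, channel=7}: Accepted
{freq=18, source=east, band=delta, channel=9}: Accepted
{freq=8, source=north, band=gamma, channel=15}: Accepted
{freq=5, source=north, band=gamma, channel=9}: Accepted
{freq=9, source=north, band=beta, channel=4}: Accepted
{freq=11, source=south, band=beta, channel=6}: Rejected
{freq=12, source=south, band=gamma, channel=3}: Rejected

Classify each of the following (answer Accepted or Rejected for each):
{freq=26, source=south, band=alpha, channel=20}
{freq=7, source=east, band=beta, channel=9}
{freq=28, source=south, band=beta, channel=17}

Rejected, Accepted, Rejected

All 'Accepted' examples share one property — source is not south — and every 'Rejected' example lacks it.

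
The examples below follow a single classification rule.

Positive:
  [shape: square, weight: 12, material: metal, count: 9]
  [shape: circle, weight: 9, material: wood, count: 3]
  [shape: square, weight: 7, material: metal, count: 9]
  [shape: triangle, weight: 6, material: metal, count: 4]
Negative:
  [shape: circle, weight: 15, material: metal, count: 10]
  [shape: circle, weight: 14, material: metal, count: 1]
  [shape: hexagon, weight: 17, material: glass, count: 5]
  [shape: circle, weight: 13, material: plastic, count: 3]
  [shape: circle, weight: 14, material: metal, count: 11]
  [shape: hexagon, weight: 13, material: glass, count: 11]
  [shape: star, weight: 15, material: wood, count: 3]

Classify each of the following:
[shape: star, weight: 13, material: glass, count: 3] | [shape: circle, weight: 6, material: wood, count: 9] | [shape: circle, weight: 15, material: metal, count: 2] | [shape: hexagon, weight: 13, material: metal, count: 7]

Negative, Positive, Negative, Negative

Every 'Positive' example satisfies: weight ≤ 12. None of the 'Negative' examples do.
[shape: star, weight: 13, material: glass, count: 3] → weight = 13 → Negative. [shape: circle, weight: 6, material: wood, count: 9] → weight = 6 → Positive. [shape: circle, weight: 15, material: metal, count: 2] → weight = 15 → Negative. [shape: hexagon, weight: 13, material: metal, count: 7] → weight = 13 → Negative.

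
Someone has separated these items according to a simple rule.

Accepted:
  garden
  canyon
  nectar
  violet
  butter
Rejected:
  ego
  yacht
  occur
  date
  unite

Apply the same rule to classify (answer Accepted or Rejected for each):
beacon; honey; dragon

The distinguishing property — length 6 — holds for all the 'Accepted' cases and none of the 'Rejected' cases.
beacon: Accepted (length 6). honey: Rejected (length 5). dragon: Accepted (length 6).

Accepted, Rejected, Accepted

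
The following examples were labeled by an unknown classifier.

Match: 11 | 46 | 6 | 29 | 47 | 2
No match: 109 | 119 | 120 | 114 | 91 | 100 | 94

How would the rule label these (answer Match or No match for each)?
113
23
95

Every 'Match' example satisfies: at most 47. None of the 'No match' examples do.
113: No match (113 > 47). 23: Match (23 ≤ 47). 95: No match (95 > 47).

No match, Match, No match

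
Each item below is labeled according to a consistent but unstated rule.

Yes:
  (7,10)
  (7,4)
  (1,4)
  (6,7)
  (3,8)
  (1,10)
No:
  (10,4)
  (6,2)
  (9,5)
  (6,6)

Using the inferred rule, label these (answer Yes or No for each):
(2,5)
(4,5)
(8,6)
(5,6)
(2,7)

Looking at the examples, the only property every 'Yes' case has and every 'No' case lacks is: sum is odd.

Yes, Yes, No, Yes, Yes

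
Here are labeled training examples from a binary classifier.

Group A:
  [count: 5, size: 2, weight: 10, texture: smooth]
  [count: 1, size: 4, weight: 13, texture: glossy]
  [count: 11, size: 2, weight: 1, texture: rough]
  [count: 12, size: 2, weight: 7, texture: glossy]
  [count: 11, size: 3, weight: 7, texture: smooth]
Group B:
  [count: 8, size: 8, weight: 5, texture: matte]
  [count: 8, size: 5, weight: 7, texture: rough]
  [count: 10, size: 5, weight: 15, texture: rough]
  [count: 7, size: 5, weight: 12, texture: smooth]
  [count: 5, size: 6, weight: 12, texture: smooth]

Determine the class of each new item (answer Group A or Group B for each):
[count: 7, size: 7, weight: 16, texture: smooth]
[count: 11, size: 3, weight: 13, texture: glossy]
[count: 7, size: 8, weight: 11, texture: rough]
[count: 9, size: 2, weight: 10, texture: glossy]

Group B, Group A, Group B, Group A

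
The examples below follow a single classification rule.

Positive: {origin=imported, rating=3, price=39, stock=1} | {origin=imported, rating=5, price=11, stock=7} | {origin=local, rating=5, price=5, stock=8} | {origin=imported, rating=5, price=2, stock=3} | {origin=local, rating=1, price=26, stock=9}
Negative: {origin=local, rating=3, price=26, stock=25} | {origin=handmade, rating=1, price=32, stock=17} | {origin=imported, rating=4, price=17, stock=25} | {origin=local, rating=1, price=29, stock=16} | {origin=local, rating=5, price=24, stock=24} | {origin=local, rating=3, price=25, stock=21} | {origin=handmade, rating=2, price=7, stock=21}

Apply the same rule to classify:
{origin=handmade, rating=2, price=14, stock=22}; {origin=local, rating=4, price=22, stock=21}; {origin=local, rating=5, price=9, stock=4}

Negative, Negative, Positive

A rule that fits every label: stock ≤ 9 — true of each 'Positive' example, false of each 'Negative' one.
{origin=handmade, rating=2, price=14, stock=22}: Negative (stock = 22). {origin=local, rating=4, price=22, stock=21}: Negative (stock = 21). {origin=local, rating=5, price=9, stock=4}: Positive (stock = 4).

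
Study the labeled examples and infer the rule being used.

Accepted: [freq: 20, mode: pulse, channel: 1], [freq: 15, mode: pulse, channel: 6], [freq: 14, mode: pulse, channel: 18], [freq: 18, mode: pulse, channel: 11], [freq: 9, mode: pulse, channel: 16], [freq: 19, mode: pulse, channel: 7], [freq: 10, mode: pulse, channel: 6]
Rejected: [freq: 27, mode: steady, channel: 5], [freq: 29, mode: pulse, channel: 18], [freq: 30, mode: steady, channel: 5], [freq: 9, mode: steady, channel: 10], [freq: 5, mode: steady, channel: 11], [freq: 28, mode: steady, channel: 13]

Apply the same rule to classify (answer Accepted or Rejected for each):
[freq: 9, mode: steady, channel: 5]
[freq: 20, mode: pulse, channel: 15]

Rejected, Accepted

The simplest hypothesis consistent with all the labels is: mode is pulse AND freq ≤ 20.
[freq: 9, mode: steady, channel: 5]: mode is steady, freq = 9 — doesn't match, so Rejected. [freq: 20, mode: pulse, channel: 15]: mode is pulse, freq = 20 — qualifies, so Accepted.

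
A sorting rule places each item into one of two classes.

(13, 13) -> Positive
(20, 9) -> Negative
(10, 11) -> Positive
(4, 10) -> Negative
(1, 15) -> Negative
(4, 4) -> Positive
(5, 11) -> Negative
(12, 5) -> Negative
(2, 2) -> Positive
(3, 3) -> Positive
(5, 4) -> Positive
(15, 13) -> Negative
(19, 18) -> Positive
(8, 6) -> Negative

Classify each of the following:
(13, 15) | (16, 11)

Negative, Negative

One predicate separates the groups cleanly: |first − second| ≤ 1.
(13, 15): |13−15| = 2, does not satisfy this → Negative.
(16, 11): |16−11| = 5, does not satisfy this → Negative.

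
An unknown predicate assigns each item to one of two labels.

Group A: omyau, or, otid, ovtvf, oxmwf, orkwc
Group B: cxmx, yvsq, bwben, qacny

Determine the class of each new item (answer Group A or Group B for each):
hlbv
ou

Group B, Group A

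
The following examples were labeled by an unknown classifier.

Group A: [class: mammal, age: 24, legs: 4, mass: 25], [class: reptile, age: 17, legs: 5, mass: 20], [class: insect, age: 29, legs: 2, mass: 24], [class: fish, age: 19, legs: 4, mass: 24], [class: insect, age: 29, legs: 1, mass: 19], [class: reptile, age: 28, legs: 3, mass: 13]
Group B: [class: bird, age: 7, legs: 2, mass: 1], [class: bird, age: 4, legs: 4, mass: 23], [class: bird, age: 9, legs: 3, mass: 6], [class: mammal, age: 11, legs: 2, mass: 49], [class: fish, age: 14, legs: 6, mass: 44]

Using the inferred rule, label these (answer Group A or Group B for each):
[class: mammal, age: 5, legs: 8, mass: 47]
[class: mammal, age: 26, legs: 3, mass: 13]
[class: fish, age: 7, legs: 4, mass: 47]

The classifier is using: age ≥ 17.
Group B: [class: mammal, age: 5, legs: 8, mass: 47], since age = 5.
Group A: [class: mammal, age: 26, legs: 3, mass: 13], since age = 26.
Group B: [class: fish, age: 7, legs: 4, mass: 47], since age = 7.

Group B, Group A, Group B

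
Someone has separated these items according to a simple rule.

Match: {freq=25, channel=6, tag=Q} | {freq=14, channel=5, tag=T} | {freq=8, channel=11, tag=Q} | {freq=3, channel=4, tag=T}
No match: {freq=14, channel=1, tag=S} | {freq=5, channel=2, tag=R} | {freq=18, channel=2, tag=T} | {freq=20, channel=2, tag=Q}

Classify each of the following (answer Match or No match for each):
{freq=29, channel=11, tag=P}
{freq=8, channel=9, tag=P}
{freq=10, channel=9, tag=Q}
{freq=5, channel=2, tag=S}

Match, Match, Match, No match

The classifier is using: channel ≥ 4.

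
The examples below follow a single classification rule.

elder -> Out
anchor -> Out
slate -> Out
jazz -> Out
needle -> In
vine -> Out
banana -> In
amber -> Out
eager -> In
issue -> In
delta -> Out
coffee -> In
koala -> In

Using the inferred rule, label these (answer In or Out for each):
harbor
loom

All 'In' examples share one property — has ≥ 3 vowels — and every 'Out' example lacks it.

Out, Out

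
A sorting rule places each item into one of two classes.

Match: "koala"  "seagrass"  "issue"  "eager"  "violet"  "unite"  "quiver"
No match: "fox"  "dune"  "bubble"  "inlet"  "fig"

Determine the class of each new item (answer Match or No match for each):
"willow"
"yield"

The common property of the 'Match' items is: has ≥ 3 vowels. No 'No match' item has it.

No match, No match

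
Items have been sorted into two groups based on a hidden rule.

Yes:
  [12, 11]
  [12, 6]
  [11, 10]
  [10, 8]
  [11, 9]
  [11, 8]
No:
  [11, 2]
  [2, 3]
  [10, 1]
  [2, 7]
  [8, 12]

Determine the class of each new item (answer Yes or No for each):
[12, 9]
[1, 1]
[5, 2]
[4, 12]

The rule appears to be: first > second AND sum ≥ 18.
[12, 9]: Yes (12 > 9, 12+9 = 21). [1, 1]: No (1 = 1, 1+1 = 2). [5, 2]: No (5 > 2, 5+2 = 7). [4, 12]: No (4 < 12, 4+12 = 16).

Yes, No, No, No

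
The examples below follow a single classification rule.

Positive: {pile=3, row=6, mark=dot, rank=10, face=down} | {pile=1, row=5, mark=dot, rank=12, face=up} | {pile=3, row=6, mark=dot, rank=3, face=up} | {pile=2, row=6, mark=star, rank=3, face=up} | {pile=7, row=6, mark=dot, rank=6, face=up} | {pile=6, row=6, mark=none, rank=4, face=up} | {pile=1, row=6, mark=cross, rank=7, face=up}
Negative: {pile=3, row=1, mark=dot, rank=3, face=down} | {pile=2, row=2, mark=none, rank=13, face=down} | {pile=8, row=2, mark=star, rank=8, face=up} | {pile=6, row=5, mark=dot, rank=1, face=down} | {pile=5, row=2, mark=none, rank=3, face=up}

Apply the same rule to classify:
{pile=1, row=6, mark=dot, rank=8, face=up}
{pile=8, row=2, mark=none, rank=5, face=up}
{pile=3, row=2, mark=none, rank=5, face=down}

Positive, Negative, Negative

A rule that fits every label: row ≥ 5 AND rank ≥ 3 — true of each 'Positive' example, false of each 'Negative' one.
{pile=1, row=6, mark=dot, rank=8, face=up} → row = 6, rank = 8 → Positive. {pile=8, row=2, mark=none, rank=5, face=up} → row = 2, rank = 5 → Negative. {pile=3, row=2, mark=none, rank=5, face=down} → row = 2, rank = 5 → Negative.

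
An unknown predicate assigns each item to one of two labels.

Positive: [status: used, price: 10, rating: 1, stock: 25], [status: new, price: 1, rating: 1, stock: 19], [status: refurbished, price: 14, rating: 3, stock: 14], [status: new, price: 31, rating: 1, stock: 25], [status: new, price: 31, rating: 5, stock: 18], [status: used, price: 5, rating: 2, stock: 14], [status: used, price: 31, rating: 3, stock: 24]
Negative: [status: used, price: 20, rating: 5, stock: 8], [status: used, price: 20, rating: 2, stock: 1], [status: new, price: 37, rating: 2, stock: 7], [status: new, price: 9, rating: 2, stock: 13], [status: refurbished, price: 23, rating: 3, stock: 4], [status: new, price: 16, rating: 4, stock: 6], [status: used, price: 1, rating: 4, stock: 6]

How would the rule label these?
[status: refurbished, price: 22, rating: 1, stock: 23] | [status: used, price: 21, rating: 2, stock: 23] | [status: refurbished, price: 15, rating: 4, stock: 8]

Positive, Positive, Negative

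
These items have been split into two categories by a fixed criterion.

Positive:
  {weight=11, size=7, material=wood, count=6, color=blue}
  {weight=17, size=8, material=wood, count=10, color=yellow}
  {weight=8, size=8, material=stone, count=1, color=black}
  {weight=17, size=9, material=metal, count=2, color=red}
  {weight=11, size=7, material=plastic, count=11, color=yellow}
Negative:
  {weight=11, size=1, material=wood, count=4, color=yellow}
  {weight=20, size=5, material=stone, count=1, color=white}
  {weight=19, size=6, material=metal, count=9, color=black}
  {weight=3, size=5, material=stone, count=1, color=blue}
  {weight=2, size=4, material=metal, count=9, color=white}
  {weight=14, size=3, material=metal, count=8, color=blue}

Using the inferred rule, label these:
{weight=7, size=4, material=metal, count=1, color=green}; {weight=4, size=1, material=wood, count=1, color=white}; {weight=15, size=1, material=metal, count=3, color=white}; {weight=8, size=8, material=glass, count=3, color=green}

All 'Positive' examples share one property — size ≥ 7 — and every 'Negative' example lacks it.
Negative: {weight=7, size=4, material=metal, count=1, color=green}, since size = 4. Negative: {weight=4, size=1, material=wood, count=1, color=white}, since size = 1. Negative: {weight=15, size=1, material=metal, count=3, color=white}, since size = 1. Positive: {weight=8, size=8, material=glass, count=3, color=green}, since size = 8.

Negative, Negative, Negative, Positive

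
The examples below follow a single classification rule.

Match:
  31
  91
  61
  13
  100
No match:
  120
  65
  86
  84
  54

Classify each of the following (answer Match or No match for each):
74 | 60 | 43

Looking at the examples, the only property every 'Match' case has and every 'No match' case lacks is: ≡ 1 (mod 3).
74: 74 mod 3 = 2 — lacks this property, so No match. 60: 60 mod 3 = 0 — lacks this property, so No match. 43: 43 mod 3 = 1 — passes, so Match.

No match, No match, Match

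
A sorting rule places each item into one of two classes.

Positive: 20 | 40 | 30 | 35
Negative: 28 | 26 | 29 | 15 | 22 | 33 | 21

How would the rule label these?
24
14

Negative, Negative

The distinguishing property — multiple of 5 AND at least 20 — holds for all the 'Positive' cases and none of the 'Negative' cases.
24 — 24 = 5·4 + 4, 24 ≥ 20, hence Negative.
14 — 14 = 5·2 + 4, 14 < 20, hence Negative.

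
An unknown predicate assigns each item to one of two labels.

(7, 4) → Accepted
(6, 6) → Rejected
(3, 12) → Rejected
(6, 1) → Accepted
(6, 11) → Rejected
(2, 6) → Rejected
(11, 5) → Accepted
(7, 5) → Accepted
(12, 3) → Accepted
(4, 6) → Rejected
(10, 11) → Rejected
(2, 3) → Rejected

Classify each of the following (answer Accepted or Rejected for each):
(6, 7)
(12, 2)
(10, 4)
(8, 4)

The classifier is using: first > second.
(6, 7): 6 < 7, lacks this property → Rejected. (12, 2): 12 > 2, checks out → Accepted. (10, 4): 10 > 4, checks out → Accepted. (8, 4): 8 > 4, checks out → Accepted.

Rejected, Accepted, Accepted, Accepted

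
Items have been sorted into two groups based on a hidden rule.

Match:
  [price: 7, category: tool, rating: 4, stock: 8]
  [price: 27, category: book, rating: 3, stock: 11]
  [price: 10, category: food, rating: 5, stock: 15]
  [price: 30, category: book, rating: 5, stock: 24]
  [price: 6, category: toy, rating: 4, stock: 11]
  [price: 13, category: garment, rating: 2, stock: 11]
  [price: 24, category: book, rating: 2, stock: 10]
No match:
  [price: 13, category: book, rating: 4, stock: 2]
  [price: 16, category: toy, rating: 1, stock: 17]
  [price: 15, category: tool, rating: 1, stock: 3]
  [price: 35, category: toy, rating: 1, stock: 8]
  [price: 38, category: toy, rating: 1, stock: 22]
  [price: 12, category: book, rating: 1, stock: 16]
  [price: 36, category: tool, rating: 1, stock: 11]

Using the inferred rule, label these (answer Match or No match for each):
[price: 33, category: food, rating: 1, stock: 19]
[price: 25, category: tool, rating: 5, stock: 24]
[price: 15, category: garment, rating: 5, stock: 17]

One predicate separates the groups cleanly: rating ≥ 2 AND stock ≥ 3.
No match: [price: 33, category: food, rating: 1, stock: 19], since rating = 1, stock = 19. Match: [price: 25, category: tool, rating: 5, stock: 24], since rating = 5, stock = 24. Match: [price: 15, category: garment, rating: 5, stock: 17], since rating = 5, stock = 17.

No match, Match, Match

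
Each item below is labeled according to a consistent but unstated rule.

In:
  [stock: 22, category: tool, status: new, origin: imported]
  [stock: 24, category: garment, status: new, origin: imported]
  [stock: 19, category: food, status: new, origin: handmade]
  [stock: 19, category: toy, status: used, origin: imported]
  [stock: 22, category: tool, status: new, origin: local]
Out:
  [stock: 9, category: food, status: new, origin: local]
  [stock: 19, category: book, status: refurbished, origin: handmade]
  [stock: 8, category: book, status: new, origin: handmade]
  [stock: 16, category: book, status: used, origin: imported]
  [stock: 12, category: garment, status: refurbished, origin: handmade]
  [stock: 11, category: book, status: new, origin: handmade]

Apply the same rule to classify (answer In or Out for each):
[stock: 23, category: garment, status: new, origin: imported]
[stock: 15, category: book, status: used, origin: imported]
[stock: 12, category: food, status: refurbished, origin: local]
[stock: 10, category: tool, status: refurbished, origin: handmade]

The classifier is using: category is not book AND stock ≥ 16.
[stock: 23, category: garment, status: new, origin: imported] — category is garment, stock = 23, hence In. [stock: 15, category: book, status: used, origin: imported] — category is book, stock = 15, hence Out. [stock: 12, category: food, status: refurbished, origin: local] — category is food, stock = 12, hence Out. [stock: 10, category: tool, status: refurbished, origin: handmade] — category is tool, stock = 10, hence Out.

In, Out, Out, Out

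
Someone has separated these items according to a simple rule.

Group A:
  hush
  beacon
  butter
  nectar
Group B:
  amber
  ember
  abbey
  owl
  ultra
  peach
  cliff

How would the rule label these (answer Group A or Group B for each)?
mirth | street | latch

Rule: even length. This holds for each 'Group A' example and fails for each 'Group B' one.
mirth — length 5, hence Group B. street — length 6, hence Group A. latch — length 5, hence Group B.

Group B, Group A, Group B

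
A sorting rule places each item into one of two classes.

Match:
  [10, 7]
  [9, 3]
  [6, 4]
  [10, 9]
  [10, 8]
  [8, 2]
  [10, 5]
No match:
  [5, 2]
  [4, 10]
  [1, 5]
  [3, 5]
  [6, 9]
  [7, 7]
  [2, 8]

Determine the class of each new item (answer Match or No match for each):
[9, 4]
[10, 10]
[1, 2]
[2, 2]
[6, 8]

The simplest hypothesis consistent with all the labels is: first > second AND sum ≥ 8.
Match: [9, 4], since 9 > 4, 9+4 = 13.
No match: [10, 10], since 10 = 10, 10+10 = 20.
No match: [1, 2], since 1 < 2, 1+2 = 3.
No match: [2, 2], since 2 = 2, 2+2 = 4.
No match: [6, 8], since 6 < 8, 6+8 = 14.

Match, No match, No match, No match, No match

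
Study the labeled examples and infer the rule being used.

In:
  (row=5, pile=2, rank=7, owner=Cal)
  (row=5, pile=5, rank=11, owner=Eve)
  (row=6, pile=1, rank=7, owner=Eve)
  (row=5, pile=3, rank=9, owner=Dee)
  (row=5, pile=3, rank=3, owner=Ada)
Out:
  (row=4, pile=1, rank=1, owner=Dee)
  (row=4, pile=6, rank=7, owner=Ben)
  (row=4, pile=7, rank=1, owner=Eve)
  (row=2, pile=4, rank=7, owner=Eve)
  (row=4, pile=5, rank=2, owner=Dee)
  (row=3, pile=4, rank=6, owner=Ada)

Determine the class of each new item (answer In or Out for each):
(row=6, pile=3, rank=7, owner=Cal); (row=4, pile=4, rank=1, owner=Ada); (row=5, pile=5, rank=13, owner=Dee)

In, Out, In

One predicate separates the groups cleanly: row ≥ 5.
In: (row=6, pile=3, rank=7, owner=Cal), since row = 6.
Out: (row=4, pile=4, rank=1, owner=Ada), since row = 4.
In: (row=5, pile=5, rank=13, owner=Dee), since row = 5.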